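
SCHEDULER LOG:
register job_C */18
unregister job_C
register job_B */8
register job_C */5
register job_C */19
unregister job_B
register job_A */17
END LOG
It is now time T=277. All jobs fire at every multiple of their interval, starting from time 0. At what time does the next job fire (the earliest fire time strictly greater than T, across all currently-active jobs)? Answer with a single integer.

Op 1: register job_C */18 -> active={job_C:*/18}
Op 2: unregister job_C -> active={}
Op 3: register job_B */8 -> active={job_B:*/8}
Op 4: register job_C */5 -> active={job_B:*/8, job_C:*/5}
Op 5: register job_C */19 -> active={job_B:*/8, job_C:*/19}
Op 6: unregister job_B -> active={job_C:*/19}
Op 7: register job_A */17 -> active={job_A:*/17, job_C:*/19}
  job_A: interval 17, next fire after T=277 is 289
  job_C: interval 19, next fire after T=277 is 285
Earliest fire time = 285 (job job_C)

Answer: 285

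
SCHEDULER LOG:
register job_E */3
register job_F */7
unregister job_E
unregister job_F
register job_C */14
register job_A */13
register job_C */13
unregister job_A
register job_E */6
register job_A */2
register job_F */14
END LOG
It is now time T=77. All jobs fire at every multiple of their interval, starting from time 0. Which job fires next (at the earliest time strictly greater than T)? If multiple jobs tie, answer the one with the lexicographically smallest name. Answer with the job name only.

Answer: job_A

Derivation:
Op 1: register job_E */3 -> active={job_E:*/3}
Op 2: register job_F */7 -> active={job_E:*/3, job_F:*/7}
Op 3: unregister job_E -> active={job_F:*/7}
Op 4: unregister job_F -> active={}
Op 5: register job_C */14 -> active={job_C:*/14}
Op 6: register job_A */13 -> active={job_A:*/13, job_C:*/14}
Op 7: register job_C */13 -> active={job_A:*/13, job_C:*/13}
Op 8: unregister job_A -> active={job_C:*/13}
Op 9: register job_E */6 -> active={job_C:*/13, job_E:*/6}
Op 10: register job_A */2 -> active={job_A:*/2, job_C:*/13, job_E:*/6}
Op 11: register job_F */14 -> active={job_A:*/2, job_C:*/13, job_E:*/6, job_F:*/14}
  job_A: interval 2, next fire after T=77 is 78
  job_C: interval 13, next fire after T=77 is 78
  job_E: interval 6, next fire after T=77 is 78
  job_F: interval 14, next fire after T=77 is 84
Earliest = 78, winner (lex tiebreak) = job_A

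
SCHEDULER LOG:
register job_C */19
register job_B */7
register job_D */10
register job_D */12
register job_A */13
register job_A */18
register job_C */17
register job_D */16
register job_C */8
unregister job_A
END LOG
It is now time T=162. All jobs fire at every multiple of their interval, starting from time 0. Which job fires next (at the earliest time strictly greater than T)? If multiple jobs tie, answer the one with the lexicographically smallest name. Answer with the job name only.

Answer: job_B

Derivation:
Op 1: register job_C */19 -> active={job_C:*/19}
Op 2: register job_B */7 -> active={job_B:*/7, job_C:*/19}
Op 3: register job_D */10 -> active={job_B:*/7, job_C:*/19, job_D:*/10}
Op 4: register job_D */12 -> active={job_B:*/7, job_C:*/19, job_D:*/12}
Op 5: register job_A */13 -> active={job_A:*/13, job_B:*/7, job_C:*/19, job_D:*/12}
Op 6: register job_A */18 -> active={job_A:*/18, job_B:*/7, job_C:*/19, job_D:*/12}
Op 7: register job_C */17 -> active={job_A:*/18, job_B:*/7, job_C:*/17, job_D:*/12}
Op 8: register job_D */16 -> active={job_A:*/18, job_B:*/7, job_C:*/17, job_D:*/16}
Op 9: register job_C */8 -> active={job_A:*/18, job_B:*/7, job_C:*/8, job_D:*/16}
Op 10: unregister job_A -> active={job_B:*/7, job_C:*/8, job_D:*/16}
  job_B: interval 7, next fire after T=162 is 168
  job_C: interval 8, next fire after T=162 is 168
  job_D: interval 16, next fire after T=162 is 176
Earliest = 168, winner (lex tiebreak) = job_B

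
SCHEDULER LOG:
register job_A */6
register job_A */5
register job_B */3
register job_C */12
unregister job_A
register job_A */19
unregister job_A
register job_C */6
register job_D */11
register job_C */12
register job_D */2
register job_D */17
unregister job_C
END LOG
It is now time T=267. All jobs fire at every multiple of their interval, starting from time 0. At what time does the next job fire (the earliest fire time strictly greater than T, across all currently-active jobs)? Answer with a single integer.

Op 1: register job_A */6 -> active={job_A:*/6}
Op 2: register job_A */5 -> active={job_A:*/5}
Op 3: register job_B */3 -> active={job_A:*/5, job_B:*/3}
Op 4: register job_C */12 -> active={job_A:*/5, job_B:*/3, job_C:*/12}
Op 5: unregister job_A -> active={job_B:*/3, job_C:*/12}
Op 6: register job_A */19 -> active={job_A:*/19, job_B:*/3, job_C:*/12}
Op 7: unregister job_A -> active={job_B:*/3, job_C:*/12}
Op 8: register job_C */6 -> active={job_B:*/3, job_C:*/6}
Op 9: register job_D */11 -> active={job_B:*/3, job_C:*/6, job_D:*/11}
Op 10: register job_C */12 -> active={job_B:*/3, job_C:*/12, job_D:*/11}
Op 11: register job_D */2 -> active={job_B:*/3, job_C:*/12, job_D:*/2}
Op 12: register job_D */17 -> active={job_B:*/3, job_C:*/12, job_D:*/17}
Op 13: unregister job_C -> active={job_B:*/3, job_D:*/17}
  job_B: interval 3, next fire after T=267 is 270
  job_D: interval 17, next fire after T=267 is 272
Earliest fire time = 270 (job job_B)

Answer: 270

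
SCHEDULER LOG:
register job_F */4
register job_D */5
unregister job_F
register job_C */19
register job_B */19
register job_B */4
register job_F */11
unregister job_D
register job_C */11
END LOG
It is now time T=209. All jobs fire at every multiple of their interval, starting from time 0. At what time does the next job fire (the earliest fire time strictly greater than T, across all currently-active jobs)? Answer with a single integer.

Op 1: register job_F */4 -> active={job_F:*/4}
Op 2: register job_D */5 -> active={job_D:*/5, job_F:*/4}
Op 3: unregister job_F -> active={job_D:*/5}
Op 4: register job_C */19 -> active={job_C:*/19, job_D:*/5}
Op 5: register job_B */19 -> active={job_B:*/19, job_C:*/19, job_D:*/5}
Op 6: register job_B */4 -> active={job_B:*/4, job_C:*/19, job_D:*/5}
Op 7: register job_F */11 -> active={job_B:*/4, job_C:*/19, job_D:*/5, job_F:*/11}
Op 8: unregister job_D -> active={job_B:*/4, job_C:*/19, job_F:*/11}
Op 9: register job_C */11 -> active={job_B:*/4, job_C:*/11, job_F:*/11}
  job_B: interval 4, next fire after T=209 is 212
  job_C: interval 11, next fire after T=209 is 220
  job_F: interval 11, next fire after T=209 is 220
Earliest fire time = 212 (job job_B)

Answer: 212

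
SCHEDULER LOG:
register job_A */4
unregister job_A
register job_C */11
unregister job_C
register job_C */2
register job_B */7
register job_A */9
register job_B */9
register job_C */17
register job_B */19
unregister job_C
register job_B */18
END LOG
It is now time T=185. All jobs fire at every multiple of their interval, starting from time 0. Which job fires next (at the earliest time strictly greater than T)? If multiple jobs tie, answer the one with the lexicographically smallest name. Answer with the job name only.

Answer: job_A

Derivation:
Op 1: register job_A */4 -> active={job_A:*/4}
Op 2: unregister job_A -> active={}
Op 3: register job_C */11 -> active={job_C:*/11}
Op 4: unregister job_C -> active={}
Op 5: register job_C */2 -> active={job_C:*/2}
Op 6: register job_B */7 -> active={job_B:*/7, job_C:*/2}
Op 7: register job_A */9 -> active={job_A:*/9, job_B:*/7, job_C:*/2}
Op 8: register job_B */9 -> active={job_A:*/9, job_B:*/9, job_C:*/2}
Op 9: register job_C */17 -> active={job_A:*/9, job_B:*/9, job_C:*/17}
Op 10: register job_B */19 -> active={job_A:*/9, job_B:*/19, job_C:*/17}
Op 11: unregister job_C -> active={job_A:*/9, job_B:*/19}
Op 12: register job_B */18 -> active={job_A:*/9, job_B:*/18}
  job_A: interval 9, next fire after T=185 is 189
  job_B: interval 18, next fire after T=185 is 198
Earliest = 189, winner (lex tiebreak) = job_A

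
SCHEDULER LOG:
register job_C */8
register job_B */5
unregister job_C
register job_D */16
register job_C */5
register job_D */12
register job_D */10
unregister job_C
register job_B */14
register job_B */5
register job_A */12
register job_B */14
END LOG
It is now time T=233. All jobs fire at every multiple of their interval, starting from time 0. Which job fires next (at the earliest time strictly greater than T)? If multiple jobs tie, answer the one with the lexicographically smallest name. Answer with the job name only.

Answer: job_B

Derivation:
Op 1: register job_C */8 -> active={job_C:*/8}
Op 2: register job_B */5 -> active={job_B:*/5, job_C:*/8}
Op 3: unregister job_C -> active={job_B:*/5}
Op 4: register job_D */16 -> active={job_B:*/5, job_D:*/16}
Op 5: register job_C */5 -> active={job_B:*/5, job_C:*/5, job_D:*/16}
Op 6: register job_D */12 -> active={job_B:*/5, job_C:*/5, job_D:*/12}
Op 7: register job_D */10 -> active={job_B:*/5, job_C:*/5, job_D:*/10}
Op 8: unregister job_C -> active={job_B:*/5, job_D:*/10}
Op 9: register job_B */14 -> active={job_B:*/14, job_D:*/10}
Op 10: register job_B */5 -> active={job_B:*/5, job_D:*/10}
Op 11: register job_A */12 -> active={job_A:*/12, job_B:*/5, job_D:*/10}
Op 12: register job_B */14 -> active={job_A:*/12, job_B:*/14, job_D:*/10}
  job_A: interval 12, next fire after T=233 is 240
  job_B: interval 14, next fire after T=233 is 238
  job_D: interval 10, next fire after T=233 is 240
Earliest = 238, winner (lex tiebreak) = job_B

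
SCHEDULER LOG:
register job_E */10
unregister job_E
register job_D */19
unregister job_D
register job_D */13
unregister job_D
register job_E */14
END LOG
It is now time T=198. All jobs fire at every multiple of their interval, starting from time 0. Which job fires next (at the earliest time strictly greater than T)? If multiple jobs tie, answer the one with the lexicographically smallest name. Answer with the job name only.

Answer: job_E

Derivation:
Op 1: register job_E */10 -> active={job_E:*/10}
Op 2: unregister job_E -> active={}
Op 3: register job_D */19 -> active={job_D:*/19}
Op 4: unregister job_D -> active={}
Op 5: register job_D */13 -> active={job_D:*/13}
Op 6: unregister job_D -> active={}
Op 7: register job_E */14 -> active={job_E:*/14}
  job_E: interval 14, next fire after T=198 is 210
Earliest = 210, winner (lex tiebreak) = job_E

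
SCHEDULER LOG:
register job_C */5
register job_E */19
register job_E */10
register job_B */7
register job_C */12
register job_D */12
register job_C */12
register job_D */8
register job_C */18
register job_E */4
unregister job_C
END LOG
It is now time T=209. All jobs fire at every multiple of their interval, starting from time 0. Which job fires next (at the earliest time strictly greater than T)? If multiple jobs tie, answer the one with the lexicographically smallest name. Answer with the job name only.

Answer: job_B

Derivation:
Op 1: register job_C */5 -> active={job_C:*/5}
Op 2: register job_E */19 -> active={job_C:*/5, job_E:*/19}
Op 3: register job_E */10 -> active={job_C:*/5, job_E:*/10}
Op 4: register job_B */7 -> active={job_B:*/7, job_C:*/5, job_E:*/10}
Op 5: register job_C */12 -> active={job_B:*/7, job_C:*/12, job_E:*/10}
Op 6: register job_D */12 -> active={job_B:*/7, job_C:*/12, job_D:*/12, job_E:*/10}
Op 7: register job_C */12 -> active={job_B:*/7, job_C:*/12, job_D:*/12, job_E:*/10}
Op 8: register job_D */8 -> active={job_B:*/7, job_C:*/12, job_D:*/8, job_E:*/10}
Op 9: register job_C */18 -> active={job_B:*/7, job_C:*/18, job_D:*/8, job_E:*/10}
Op 10: register job_E */4 -> active={job_B:*/7, job_C:*/18, job_D:*/8, job_E:*/4}
Op 11: unregister job_C -> active={job_B:*/7, job_D:*/8, job_E:*/4}
  job_B: interval 7, next fire after T=209 is 210
  job_D: interval 8, next fire after T=209 is 216
  job_E: interval 4, next fire after T=209 is 212
Earliest = 210, winner (lex tiebreak) = job_B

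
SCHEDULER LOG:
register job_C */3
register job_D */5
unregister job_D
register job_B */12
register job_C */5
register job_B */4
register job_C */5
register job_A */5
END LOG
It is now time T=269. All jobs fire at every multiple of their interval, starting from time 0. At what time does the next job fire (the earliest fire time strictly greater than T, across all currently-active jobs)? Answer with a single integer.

Op 1: register job_C */3 -> active={job_C:*/3}
Op 2: register job_D */5 -> active={job_C:*/3, job_D:*/5}
Op 3: unregister job_D -> active={job_C:*/3}
Op 4: register job_B */12 -> active={job_B:*/12, job_C:*/3}
Op 5: register job_C */5 -> active={job_B:*/12, job_C:*/5}
Op 6: register job_B */4 -> active={job_B:*/4, job_C:*/5}
Op 7: register job_C */5 -> active={job_B:*/4, job_C:*/5}
Op 8: register job_A */5 -> active={job_A:*/5, job_B:*/4, job_C:*/5}
  job_A: interval 5, next fire after T=269 is 270
  job_B: interval 4, next fire after T=269 is 272
  job_C: interval 5, next fire after T=269 is 270
Earliest fire time = 270 (job job_A)

Answer: 270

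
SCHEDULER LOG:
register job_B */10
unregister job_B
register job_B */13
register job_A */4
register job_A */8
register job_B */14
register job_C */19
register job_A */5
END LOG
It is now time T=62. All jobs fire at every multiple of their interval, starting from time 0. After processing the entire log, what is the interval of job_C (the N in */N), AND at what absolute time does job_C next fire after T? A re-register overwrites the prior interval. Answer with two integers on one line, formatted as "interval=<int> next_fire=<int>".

Op 1: register job_B */10 -> active={job_B:*/10}
Op 2: unregister job_B -> active={}
Op 3: register job_B */13 -> active={job_B:*/13}
Op 4: register job_A */4 -> active={job_A:*/4, job_B:*/13}
Op 5: register job_A */8 -> active={job_A:*/8, job_B:*/13}
Op 6: register job_B */14 -> active={job_A:*/8, job_B:*/14}
Op 7: register job_C */19 -> active={job_A:*/8, job_B:*/14, job_C:*/19}
Op 8: register job_A */5 -> active={job_A:*/5, job_B:*/14, job_C:*/19}
Final interval of job_C = 19
Next fire of job_C after T=62: (62//19+1)*19 = 76

Answer: interval=19 next_fire=76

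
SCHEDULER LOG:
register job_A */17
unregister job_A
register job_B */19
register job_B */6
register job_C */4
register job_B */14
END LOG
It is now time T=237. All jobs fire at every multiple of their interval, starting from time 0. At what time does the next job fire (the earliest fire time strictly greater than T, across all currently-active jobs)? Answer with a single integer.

Answer: 238

Derivation:
Op 1: register job_A */17 -> active={job_A:*/17}
Op 2: unregister job_A -> active={}
Op 3: register job_B */19 -> active={job_B:*/19}
Op 4: register job_B */6 -> active={job_B:*/6}
Op 5: register job_C */4 -> active={job_B:*/6, job_C:*/4}
Op 6: register job_B */14 -> active={job_B:*/14, job_C:*/4}
  job_B: interval 14, next fire after T=237 is 238
  job_C: interval 4, next fire after T=237 is 240
Earliest fire time = 238 (job job_B)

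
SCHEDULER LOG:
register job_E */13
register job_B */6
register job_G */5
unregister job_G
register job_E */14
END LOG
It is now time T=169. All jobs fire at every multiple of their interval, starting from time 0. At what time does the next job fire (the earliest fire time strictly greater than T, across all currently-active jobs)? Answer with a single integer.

Answer: 174

Derivation:
Op 1: register job_E */13 -> active={job_E:*/13}
Op 2: register job_B */6 -> active={job_B:*/6, job_E:*/13}
Op 3: register job_G */5 -> active={job_B:*/6, job_E:*/13, job_G:*/5}
Op 4: unregister job_G -> active={job_B:*/6, job_E:*/13}
Op 5: register job_E */14 -> active={job_B:*/6, job_E:*/14}
  job_B: interval 6, next fire after T=169 is 174
  job_E: interval 14, next fire after T=169 is 182
Earliest fire time = 174 (job job_B)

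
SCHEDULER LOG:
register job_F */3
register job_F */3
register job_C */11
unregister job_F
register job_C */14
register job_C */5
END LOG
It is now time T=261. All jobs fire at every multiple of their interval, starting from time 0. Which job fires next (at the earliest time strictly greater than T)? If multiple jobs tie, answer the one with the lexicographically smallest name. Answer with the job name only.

Answer: job_C

Derivation:
Op 1: register job_F */3 -> active={job_F:*/3}
Op 2: register job_F */3 -> active={job_F:*/3}
Op 3: register job_C */11 -> active={job_C:*/11, job_F:*/3}
Op 4: unregister job_F -> active={job_C:*/11}
Op 5: register job_C */14 -> active={job_C:*/14}
Op 6: register job_C */5 -> active={job_C:*/5}
  job_C: interval 5, next fire after T=261 is 265
Earliest = 265, winner (lex tiebreak) = job_C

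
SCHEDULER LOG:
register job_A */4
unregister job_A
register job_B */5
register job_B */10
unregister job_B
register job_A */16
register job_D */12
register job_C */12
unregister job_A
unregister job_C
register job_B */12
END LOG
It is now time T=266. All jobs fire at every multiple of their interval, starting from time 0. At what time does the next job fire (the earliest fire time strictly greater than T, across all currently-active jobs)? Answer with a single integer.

Answer: 276

Derivation:
Op 1: register job_A */4 -> active={job_A:*/4}
Op 2: unregister job_A -> active={}
Op 3: register job_B */5 -> active={job_B:*/5}
Op 4: register job_B */10 -> active={job_B:*/10}
Op 5: unregister job_B -> active={}
Op 6: register job_A */16 -> active={job_A:*/16}
Op 7: register job_D */12 -> active={job_A:*/16, job_D:*/12}
Op 8: register job_C */12 -> active={job_A:*/16, job_C:*/12, job_D:*/12}
Op 9: unregister job_A -> active={job_C:*/12, job_D:*/12}
Op 10: unregister job_C -> active={job_D:*/12}
Op 11: register job_B */12 -> active={job_B:*/12, job_D:*/12}
  job_B: interval 12, next fire after T=266 is 276
  job_D: interval 12, next fire after T=266 is 276
Earliest fire time = 276 (job job_B)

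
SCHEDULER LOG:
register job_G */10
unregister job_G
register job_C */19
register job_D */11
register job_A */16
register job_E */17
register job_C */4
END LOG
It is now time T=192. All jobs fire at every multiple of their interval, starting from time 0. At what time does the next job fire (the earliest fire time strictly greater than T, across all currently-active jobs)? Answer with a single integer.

Op 1: register job_G */10 -> active={job_G:*/10}
Op 2: unregister job_G -> active={}
Op 3: register job_C */19 -> active={job_C:*/19}
Op 4: register job_D */11 -> active={job_C:*/19, job_D:*/11}
Op 5: register job_A */16 -> active={job_A:*/16, job_C:*/19, job_D:*/11}
Op 6: register job_E */17 -> active={job_A:*/16, job_C:*/19, job_D:*/11, job_E:*/17}
Op 7: register job_C */4 -> active={job_A:*/16, job_C:*/4, job_D:*/11, job_E:*/17}
  job_A: interval 16, next fire after T=192 is 208
  job_C: interval 4, next fire after T=192 is 196
  job_D: interval 11, next fire after T=192 is 198
  job_E: interval 17, next fire after T=192 is 204
Earliest fire time = 196 (job job_C)

Answer: 196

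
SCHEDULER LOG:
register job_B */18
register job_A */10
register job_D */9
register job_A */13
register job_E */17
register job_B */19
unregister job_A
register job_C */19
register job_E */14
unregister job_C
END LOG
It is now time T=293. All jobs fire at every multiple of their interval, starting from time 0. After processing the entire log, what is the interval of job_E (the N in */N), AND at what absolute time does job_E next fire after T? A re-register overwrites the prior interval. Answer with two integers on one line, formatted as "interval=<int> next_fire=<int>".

Op 1: register job_B */18 -> active={job_B:*/18}
Op 2: register job_A */10 -> active={job_A:*/10, job_B:*/18}
Op 3: register job_D */9 -> active={job_A:*/10, job_B:*/18, job_D:*/9}
Op 4: register job_A */13 -> active={job_A:*/13, job_B:*/18, job_D:*/9}
Op 5: register job_E */17 -> active={job_A:*/13, job_B:*/18, job_D:*/9, job_E:*/17}
Op 6: register job_B */19 -> active={job_A:*/13, job_B:*/19, job_D:*/9, job_E:*/17}
Op 7: unregister job_A -> active={job_B:*/19, job_D:*/9, job_E:*/17}
Op 8: register job_C */19 -> active={job_B:*/19, job_C:*/19, job_D:*/9, job_E:*/17}
Op 9: register job_E */14 -> active={job_B:*/19, job_C:*/19, job_D:*/9, job_E:*/14}
Op 10: unregister job_C -> active={job_B:*/19, job_D:*/9, job_E:*/14}
Final interval of job_E = 14
Next fire of job_E after T=293: (293//14+1)*14 = 294

Answer: interval=14 next_fire=294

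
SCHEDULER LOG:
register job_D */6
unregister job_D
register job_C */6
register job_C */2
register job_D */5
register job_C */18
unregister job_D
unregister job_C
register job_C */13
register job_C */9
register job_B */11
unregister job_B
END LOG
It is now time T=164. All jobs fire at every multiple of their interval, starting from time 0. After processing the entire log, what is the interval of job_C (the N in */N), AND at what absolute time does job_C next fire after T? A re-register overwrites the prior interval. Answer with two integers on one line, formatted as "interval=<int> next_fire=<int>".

Op 1: register job_D */6 -> active={job_D:*/6}
Op 2: unregister job_D -> active={}
Op 3: register job_C */6 -> active={job_C:*/6}
Op 4: register job_C */2 -> active={job_C:*/2}
Op 5: register job_D */5 -> active={job_C:*/2, job_D:*/5}
Op 6: register job_C */18 -> active={job_C:*/18, job_D:*/5}
Op 7: unregister job_D -> active={job_C:*/18}
Op 8: unregister job_C -> active={}
Op 9: register job_C */13 -> active={job_C:*/13}
Op 10: register job_C */9 -> active={job_C:*/9}
Op 11: register job_B */11 -> active={job_B:*/11, job_C:*/9}
Op 12: unregister job_B -> active={job_C:*/9}
Final interval of job_C = 9
Next fire of job_C after T=164: (164//9+1)*9 = 171

Answer: interval=9 next_fire=171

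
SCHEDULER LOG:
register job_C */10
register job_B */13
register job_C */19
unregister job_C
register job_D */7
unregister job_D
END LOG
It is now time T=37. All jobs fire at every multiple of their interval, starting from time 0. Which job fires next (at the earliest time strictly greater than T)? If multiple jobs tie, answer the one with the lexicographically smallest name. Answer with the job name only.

Op 1: register job_C */10 -> active={job_C:*/10}
Op 2: register job_B */13 -> active={job_B:*/13, job_C:*/10}
Op 3: register job_C */19 -> active={job_B:*/13, job_C:*/19}
Op 4: unregister job_C -> active={job_B:*/13}
Op 5: register job_D */7 -> active={job_B:*/13, job_D:*/7}
Op 6: unregister job_D -> active={job_B:*/13}
  job_B: interval 13, next fire after T=37 is 39
Earliest = 39, winner (lex tiebreak) = job_B

Answer: job_B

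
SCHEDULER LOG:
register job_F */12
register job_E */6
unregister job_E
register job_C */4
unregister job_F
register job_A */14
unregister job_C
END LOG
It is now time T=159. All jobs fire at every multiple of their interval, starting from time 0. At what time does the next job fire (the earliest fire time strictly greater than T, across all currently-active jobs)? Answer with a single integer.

Op 1: register job_F */12 -> active={job_F:*/12}
Op 2: register job_E */6 -> active={job_E:*/6, job_F:*/12}
Op 3: unregister job_E -> active={job_F:*/12}
Op 4: register job_C */4 -> active={job_C:*/4, job_F:*/12}
Op 5: unregister job_F -> active={job_C:*/4}
Op 6: register job_A */14 -> active={job_A:*/14, job_C:*/4}
Op 7: unregister job_C -> active={job_A:*/14}
  job_A: interval 14, next fire after T=159 is 168
Earliest fire time = 168 (job job_A)

Answer: 168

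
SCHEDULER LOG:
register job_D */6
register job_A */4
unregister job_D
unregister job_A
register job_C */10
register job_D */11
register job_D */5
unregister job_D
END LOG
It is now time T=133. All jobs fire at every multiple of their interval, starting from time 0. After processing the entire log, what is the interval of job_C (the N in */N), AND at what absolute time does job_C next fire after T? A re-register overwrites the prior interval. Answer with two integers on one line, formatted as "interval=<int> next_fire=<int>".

Answer: interval=10 next_fire=140

Derivation:
Op 1: register job_D */6 -> active={job_D:*/6}
Op 2: register job_A */4 -> active={job_A:*/4, job_D:*/6}
Op 3: unregister job_D -> active={job_A:*/4}
Op 4: unregister job_A -> active={}
Op 5: register job_C */10 -> active={job_C:*/10}
Op 6: register job_D */11 -> active={job_C:*/10, job_D:*/11}
Op 7: register job_D */5 -> active={job_C:*/10, job_D:*/5}
Op 8: unregister job_D -> active={job_C:*/10}
Final interval of job_C = 10
Next fire of job_C after T=133: (133//10+1)*10 = 140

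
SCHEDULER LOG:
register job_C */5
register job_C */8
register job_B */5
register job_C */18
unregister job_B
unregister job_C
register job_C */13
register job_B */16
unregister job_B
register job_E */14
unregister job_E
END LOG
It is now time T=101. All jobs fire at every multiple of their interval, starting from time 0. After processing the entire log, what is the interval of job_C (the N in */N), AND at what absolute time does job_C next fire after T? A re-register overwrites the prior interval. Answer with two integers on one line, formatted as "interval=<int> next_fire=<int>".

Op 1: register job_C */5 -> active={job_C:*/5}
Op 2: register job_C */8 -> active={job_C:*/8}
Op 3: register job_B */5 -> active={job_B:*/5, job_C:*/8}
Op 4: register job_C */18 -> active={job_B:*/5, job_C:*/18}
Op 5: unregister job_B -> active={job_C:*/18}
Op 6: unregister job_C -> active={}
Op 7: register job_C */13 -> active={job_C:*/13}
Op 8: register job_B */16 -> active={job_B:*/16, job_C:*/13}
Op 9: unregister job_B -> active={job_C:*/13}
Op 10: register job_E */14 -> active={job_C:*/13, job_E:*/14}
Op 11: unregister job_E -> active={job_C:*/13}
Final interval of job_C = 13
Next fire of job_C after T=101: (101//13+1)*13 = 104

Answer: interval=13 next_fire=104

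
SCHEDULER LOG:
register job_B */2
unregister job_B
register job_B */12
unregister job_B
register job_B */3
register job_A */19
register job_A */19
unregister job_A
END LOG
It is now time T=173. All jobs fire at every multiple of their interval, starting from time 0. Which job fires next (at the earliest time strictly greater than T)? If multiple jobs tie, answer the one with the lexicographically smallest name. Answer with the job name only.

Answer: job_B

Derivation:
Op 1: register job_B */2 -> active={job_B:*/2}
Op 2: unregister job_B -> active={}
Op 3: register job_B */12 -> active={job_B:*/12}
Op 4: unregister job_B -> active={}
Op 5: register job_B */3 -> active={job_B:*/3}
Op 6: register job_A */19 -> active={job_A:*/19, job_B:*/3}
Op 7: register job_A */19 -> active={job_A:*/19, job_B:*/3}
Op 8: unregister job_A -> active={job_B:*/3}
  job_B: interval 3, next fire after T=173 is 174
Earliest = 174, winner (lex tiebreak) = job_B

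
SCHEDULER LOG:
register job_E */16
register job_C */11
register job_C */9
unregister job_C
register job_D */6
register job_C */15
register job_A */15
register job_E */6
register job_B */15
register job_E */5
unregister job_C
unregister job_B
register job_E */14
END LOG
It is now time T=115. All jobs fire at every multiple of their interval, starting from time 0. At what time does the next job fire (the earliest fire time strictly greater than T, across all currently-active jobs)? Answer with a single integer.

Op 1: register job_E */16 -> active={job_E:*/16}
Op 2: register job_C */11 -> active={job_C:*/11, job_E:*/16}
Op 3: register job_C */9 -> active={job_C:*/9, job_E:*/16}
Op 4: unregister job_C -> active={job_E:*/16}
Op 5: register job_D */6 -> active={job_D:*/6, job_E:*/16}
Op 6: register job_C */15 -> active={job_C:*/15, job_D:*/6, job_E:*/16}
Op 7: register job_A */15 -> active={job_A:*/15, job_C:*/15, job_D:*/6, job_E:*/16}
Op 8: register job_E */6 -> active={job_A:*/15, job_C:*/15, job_D:*/6, job_E:*/6}
Op 9: register job_B */15 -> active={job_A:*/15, job_B:*/15, job_C:*/15, job_D:*/6, job_E:*/6}
Op 10: register job_E */5 -> active={job_A:*/15, job_B:*/15, job_C:*/15, job_D:*/6, job_E:*/5}
Op 11: unregister job_C -> active={job_A:*/15, job_B:*/15, job_D:*/6, job_E:*/5}
Op 12: unregister job_B -> active={job_A:*/15, job_D:*/6, job_E:*/5}
Op 13: register job_E */14 -> active={job_A:*/15, job_D:*/6, job_E:*/14}
  job_A: interval 15, next fire after T=115 is 120
  job_D: interval 6, next fire after T=115 is 120
  job_E: interval 14, next fire after T=115 is 126
Earliest fire time = 120 (job job_A)

Answer: 120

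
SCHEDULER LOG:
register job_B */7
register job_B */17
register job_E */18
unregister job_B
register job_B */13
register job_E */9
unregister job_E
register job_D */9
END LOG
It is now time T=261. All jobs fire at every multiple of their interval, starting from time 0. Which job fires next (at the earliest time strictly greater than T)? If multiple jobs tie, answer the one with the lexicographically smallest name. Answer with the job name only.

Answer: job_D

Derivation:
Op 1: register job_B */7 -> active={job_B:*/7}
Op 2: register job_B */17 -> active={job_B:*/17}
Op 3: register job_E */18 -> active={job_B:*/17, job_E:*/18}
Op 4: unregister job_B -> active={job_E:*/18}
Op 5: register job_B */13 -> active={job_B:*/13, job_E:*/18}
Op 6: register job_E */9 -> active={job_B:*/13, job_E:*/9}
Op 7: unregister job_E -> active={job_B:*/13}
Op 8: register job_D */9 -> active={job_B:*/13, job_D:*/9}
  job_B: interval 13, next fire after T=261 is 273
  job_D: interval 9, next fire after T=261 is 270
Earliest = 270, winner (lex tiebreak) = job_D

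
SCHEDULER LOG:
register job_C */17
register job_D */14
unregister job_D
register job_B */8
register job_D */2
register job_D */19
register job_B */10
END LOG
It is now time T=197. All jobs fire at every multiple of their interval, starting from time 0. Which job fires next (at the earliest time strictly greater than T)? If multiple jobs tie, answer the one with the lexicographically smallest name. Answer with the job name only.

Answer: job_B

Derivation:
Op 1: register job_C */17 -> active={job_C:*/17}
Op 2: register job_D */14 -> active={job_C:*/17, job_D:*/14}
Op 3: unregister job_D -> active={job_C:*/17}
Op 4: register job_B */8 -> active={job_B:*/8, job_C:*/17}
Op 5: register job_D */2 -> active={job_B:*/8, job_C:*/17, job_D:*/2}
Op 6: register job_D */19 -> active={job_B:*/8, job_C:*/17, job_D:*/19}
Op 7: register job_B */10 -> active={job_B:*/10, job_C:*/17, job_D:*/19}
  job_B: interval 10, next fire after T=197 is 200
  job_C: interval 17, next fire after T=197 is 204
  job_D: interval 19, next fire after T=197 is 209
Earliest = 200, winner (lex tiebreak) = job_B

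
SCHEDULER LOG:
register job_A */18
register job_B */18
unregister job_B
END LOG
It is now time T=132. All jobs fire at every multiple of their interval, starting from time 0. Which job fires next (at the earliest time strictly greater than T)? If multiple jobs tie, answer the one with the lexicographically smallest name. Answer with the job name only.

Answer: job_A

Derivation:
Op 1: register job_A */18 -> active={job_A:*/18}
Op 2: register job_B */18 -> active={job_A:*/18, job_B:*/18}
Op 3: unregister job_B -> active={job_A:*/18}
  job_A: interval 18, next fire after T=132 is 144
Earliest = 144, winner (lex tiebreak) = job_A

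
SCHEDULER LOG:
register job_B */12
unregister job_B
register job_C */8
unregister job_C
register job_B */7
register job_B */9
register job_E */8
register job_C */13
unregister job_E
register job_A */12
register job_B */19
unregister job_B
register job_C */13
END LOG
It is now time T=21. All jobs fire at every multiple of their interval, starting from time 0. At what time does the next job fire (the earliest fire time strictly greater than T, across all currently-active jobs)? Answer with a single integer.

Op 1: register job_B */12 -> active={job_B:*/12}
Op 2: unregister job_B -> active={}
Op 3: register job_C */8 -> active={job_C:*/8}
Op 4: unregister job_C -> active={}
Op 5: register job_B */7 -> active={job_B:*/7}
Op 6: register job_B */9 -> active={job_B:*/9}
Op 7: register job_E */8 -> active={job_B:*/9, job_E:*/8}
Op 8: register job_C */13 -> active={job_B:*/9, job_C:*/13, job_E:*/8}
Op 9: unregister job_E -> active={job_B:*/9, job_C:*/13}
Op 10: register job_A */12 -> active={job_A:*/12, job_B:*/9, job_C:*/13}
Op 11: register job_B */19 -> active={job_A:*/12, job_B:*/19, job_C:*/13}
Op 12: unregister job_B -> active={job_A:*/12, job_C:*/13}
Op 13: register job_C */13 -> active={job_A:*/12, job_C:*/13}
  job_A: interval 12, next fire after T=21 is 24
  job_C: interval 13, next fire after T=21 is 26
Earliest fire time = 24 (job job_A)

Answer: 24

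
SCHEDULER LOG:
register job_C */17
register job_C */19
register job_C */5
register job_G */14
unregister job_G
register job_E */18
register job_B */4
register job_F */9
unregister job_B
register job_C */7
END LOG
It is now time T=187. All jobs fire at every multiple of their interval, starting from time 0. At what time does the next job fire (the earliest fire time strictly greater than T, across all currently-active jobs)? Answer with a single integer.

Answer: 189

Derivation:
Op 1: register job_C */17 -> active={job_C:*/17}
Op 2: register job_C */19 -> active={job_C:*/19}
Op 3: register job_C */5 -> active={job_C:*/5}
Op 4: register job_G */14 -> active={job_C:*/5, job_G:*/14}
Op 5: unregister job_G -> active={job_C:*/5}
Op 6: register job_E */18 -> active={job_C:*/5, job_E:*/18}
Op 7: register job_B */4 -> active={job_B:*/4, job_C:*/5, job_E:*/18}
Op 8: register job_F */9 -> active={job_B:*/4, job_C:*/5, job_E:*/18, job_F:*/9}
Op 9: unregister job_B -> active={job_C:*/5, job_E:*/18, job_F:*/9}
Op 10: register job_C */7 -> active={job_C:*/7, job_E:*/18, job_F:*/9}
  job_C: interval 7, next fire after T=187 is 189
  job_E: interval 18, next fire after T=187 is 198
  job_F: interval 9, next fire after T=187 is 189
Earliest fire time = 189 (job job_C)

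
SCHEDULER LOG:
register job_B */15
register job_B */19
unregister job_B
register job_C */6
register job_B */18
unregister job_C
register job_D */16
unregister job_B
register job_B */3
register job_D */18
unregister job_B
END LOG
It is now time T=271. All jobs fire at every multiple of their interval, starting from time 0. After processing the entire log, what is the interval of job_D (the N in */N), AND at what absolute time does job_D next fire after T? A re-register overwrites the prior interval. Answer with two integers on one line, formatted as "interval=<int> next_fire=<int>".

Answer: interval=18 next_fire=288

Derivation:
Op 1: register job_B */15 -> active={job_B:*/15}
Op 2: register job_B */19 -> active={job_B:*/19}
Op 3: unregister job_B -> active={}
Op 4: register job_C */6 -> active={job_C:*/6}
Op 5: register job_B */18 -> active={job_B:*/18, job_C:*/6}
Op 6: unregister job_C -> active={job_B:*/18}
Op 7: register job_D */16 -> active={job_B:*/18, job_D:*/16}
Op 8: unregister job_B -> active={job_D:*/16}
Op 9: register job_B */3 -> active={job_B:*/3, job_D:*/16}
Op 10: register job_D */18 -> active={job_B:*/3, job_D:*/18}
Op 11: unregister job_B -> active={job_D:*/18}
Final interval of job_D = 18
Next fire of job_D after T=271: (271//18+1)*18 = 288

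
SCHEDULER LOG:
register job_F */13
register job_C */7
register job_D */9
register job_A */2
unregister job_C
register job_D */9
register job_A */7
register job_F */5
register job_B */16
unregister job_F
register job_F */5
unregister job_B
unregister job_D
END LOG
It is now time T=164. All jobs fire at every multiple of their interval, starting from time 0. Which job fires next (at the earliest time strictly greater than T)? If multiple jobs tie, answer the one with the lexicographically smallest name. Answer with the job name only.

Answer: job_F

Derivation:
Op 1: register job_F */13 -> active={job_F:*/13}
Op 2: register job_C */7 -> active={job_C:*/7, job_F:*/13}
Op 3: register job_D */9 -> active={job_C:*/7, job_D:*/9, job_F:*/13}
Op 4: register job_A */2 -> active={job_A:*/2, job_C:*/7, job_D:*/9, job_F:*/13}
Op 5: unregister job_C -> active={job_A:*/2, job_D:*/9, job_F:*/13}
Op 6: register job_D */9 -> active={job_A:*/2, job_D:*/9, job_F:*/13}
Op 7: register job_A */7 -> active={job_A:*/7, job_D:*/9, job_F:*/13}
Op 8: register job_F */5 -> active={job_A:*/7, job_D:*/9, job_F:*/5}
Op 9: register job_B */16 -> active={job_A:*/7, job_B:*/16, job_D:*/9, job_F:*/5}
Op 10: unregister job_F -> active={job_A:*/7, job_B:*/16, job_D:*/9}
Op 11: register job_F */5 -> active={job_A:*/7, job_B:*/16, job_D:*/9, job_F:*/5}
Op 12: unregister job_B -> active={job_A:*/7, job_D:*/9, job_F:*/5}
Op 13: unregister job_D -> active={job_A:*/7, job_F:*/5}
  job_A: interval 7, next fire after T=164 is 168
  job_F: interval 5, next fire after T=164 is 165
Earliest = 165, winner (lex tiebreak) = job_F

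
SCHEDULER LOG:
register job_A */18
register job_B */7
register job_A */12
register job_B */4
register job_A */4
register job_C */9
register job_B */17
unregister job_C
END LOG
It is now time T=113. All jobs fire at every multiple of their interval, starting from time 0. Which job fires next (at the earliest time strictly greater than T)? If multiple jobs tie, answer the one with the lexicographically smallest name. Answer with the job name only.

Op 1: register job_A */18 -> active={job_A:*/18}
Op 2: register job_B */7 -> active={job_A:*/18, job_B:*/7}
Op 3: register job_A */12 -> active={job_A:*/12, job_B:*/7}
Op 4: register job_B */4 -> active={job_A:*/12, job_B:*/4}
Op 5: register job_A */4 -> active={job_A:*/4, job_B:*/4}
Op 6: register job_C */9 -> active={job_A:*/4, job_B:*/4, job_C:*/9}
Op 7: register job_B */17 -> active={job_A:*/4, job_B:*/17, job_C:*/9}
Op 8: unregister job_C -> active={job_A:*/4, job_B:*/17}
  job_A: interval 4, next fire after T=113 is 116
  job_B: interval 17, next fire after T=113 is 119
Earliest = 116, winner (lex tiebreak) = job_A

Answer: job_A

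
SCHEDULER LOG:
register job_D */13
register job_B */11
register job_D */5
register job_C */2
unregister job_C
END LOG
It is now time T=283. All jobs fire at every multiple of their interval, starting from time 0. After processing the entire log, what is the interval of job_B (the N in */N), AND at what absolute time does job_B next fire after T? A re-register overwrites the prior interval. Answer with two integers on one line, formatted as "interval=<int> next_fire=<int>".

Answer: interval=11 next_fire=286

Derivation:
Op 1: register job_D */13 -> active={job_D:*/13}
Op 2: register job_B */11 -> active={job_B:*/11, job_D:*/13}
Op 3: register job_D */5 -> active={job_B:*/11, job_D:*/5}
Op 4: register job_C */2 -> active={job_B:*/11, job_C:*/2, job_D:*/5}
Op 5: unregister job_C -> active={job_B:*/11, job_D:*/5}
Final interval of job_B = 11
Next fire of job_B after T=283: (283//11+1)*11 = 286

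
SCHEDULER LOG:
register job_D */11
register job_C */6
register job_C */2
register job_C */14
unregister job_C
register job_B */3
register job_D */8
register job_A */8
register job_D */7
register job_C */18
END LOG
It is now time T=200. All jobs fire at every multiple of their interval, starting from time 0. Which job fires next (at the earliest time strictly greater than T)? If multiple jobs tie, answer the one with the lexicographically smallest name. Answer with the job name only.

Op 1: register job_D */11 -> active={job_D:*/11}
Op 2: register job_C */6 -> active={job_C:*/6, job_D:*/11}
Op 3: register job_C */2 -> active={job_C:*/2, job_D:*/11}
Op 4: register job_C */14 -> active={job_C:*/14, job_D:*/11}
Op 5: unregister job_C -> active={job_D:*/11}
Op 6: register job_B */3 -> active={job_B:*/3, job_D:*/11}
Op 7: register job_D */8 -> active={job_B:*/3, job_D:*/8}
Op 8: register job_A */8 -> active={job_A:*/8, job_B:*/3, job_D:*/8}
Op 9: register job_D */7 -> active={job_A:*/8, job_B:*/3, job_D:*/7}
Op 10: register job_C */18 -> active={job_A:*/8, job_B:*/3, job_C:*/18, job_D:*/7}
  job_A: interval 8, next fire after T=200 is 208
  job_B: interval 3, next fire after T=200 is 201
  job_C: interval 18, next fire after T=200 is 216
  job_D: interval 7, next fire after T=200 is 203
Earliest = 201, winner (lex tiebreak) = job_B

Answer: job_B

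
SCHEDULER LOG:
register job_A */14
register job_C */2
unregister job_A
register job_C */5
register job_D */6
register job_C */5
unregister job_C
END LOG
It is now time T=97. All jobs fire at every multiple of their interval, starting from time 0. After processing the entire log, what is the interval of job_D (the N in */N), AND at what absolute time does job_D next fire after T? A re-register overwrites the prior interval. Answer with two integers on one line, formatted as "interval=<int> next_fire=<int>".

Answer: interval=6 next_fire=102

Derivation:
Op 1: register job_A */14 -> active={job_A:*/14}
Op 2: register job_C */2 -> active={job_A:*/14, job_C:*/2}
Op 3: unregister job_A -> active={job_C:*/2}
Op 4: register job_C */5 -> active={job_C:*/5}
Op 5: register job_D */6 -> active={job_C:*/5, job_D:*/6}
Op 6: register job_C */5 -> active={job_C:*/5, job_D:*/6}
Op 7: unregister job_C -> active={job_D:*/6}
Final interval of job_D = 6
Next fire of job_D after T=97: (97//6+1)*6 = 102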